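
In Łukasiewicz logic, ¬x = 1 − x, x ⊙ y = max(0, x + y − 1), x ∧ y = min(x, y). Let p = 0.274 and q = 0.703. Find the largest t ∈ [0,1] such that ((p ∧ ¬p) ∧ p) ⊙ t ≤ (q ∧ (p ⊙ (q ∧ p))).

0.726

¬p = 1 − 0.274 = 0.726
p ∧ ¬p = min(0.274, 0.726) = 0.274
(p ∧ ¬p) ∧ p = min(0.274, 0.274) = 0.274
So the left factor is (p ∧ ¬p) ∧ p = 0.274.
q ∧ p = min(0.703, 0.274) = 0.274
p ⊙ (q ∧ p) = max(0, 0.274 + 0.274 − 1) = max(0, -0.452) = 0.000
q ∧ (p ⊙ (q ∧ p)) = min(0.703, 0.000) = 0.000
So the right-hand bound is q ∧ (p ⊙ (q ∧ p)) = 0.000.
The residuum of the Łukasiewicz t-norm gives the supremum: min(1, 1 − 0.274 + 0.000).
1 − 0.274 + 0.000 = 0.726, so t = min(1, 0.726) = 0.726.
Check: 0.274 ⊙ 0.726 = max(0, 0.000) = 0.000 ≤ 0.000.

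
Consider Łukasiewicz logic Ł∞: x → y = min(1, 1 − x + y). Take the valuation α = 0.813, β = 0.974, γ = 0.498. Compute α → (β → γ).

0.711

β → γ = min(1, 1 − 0.974 + 0.498) = min(1, 0.524) = 0.524
α → (β → γ) = min(1, 1 − 0.813 + 0.524) = min(1, 0.711) = 0.711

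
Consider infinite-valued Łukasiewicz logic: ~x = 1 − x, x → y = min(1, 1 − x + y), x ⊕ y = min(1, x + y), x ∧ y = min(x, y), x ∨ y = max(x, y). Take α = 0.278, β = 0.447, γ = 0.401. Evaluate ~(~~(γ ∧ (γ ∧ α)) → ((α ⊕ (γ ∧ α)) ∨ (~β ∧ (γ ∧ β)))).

γ ∧ α = min(0.401, 0.278) = 0.278
γ ∧ (γ ∧ α) = min(0.401, 0.278) = 0.278
~(γ ∧ (γ ∧ α)) = 1 − 0.278 = 0.722
~~(γ ∧ (γ ∧ α)) = 1 − 0.722 = 0.278
α ⊕ (γ ∧ α) = min(1, 0.278 + 0.278) = min(1, 0.556) = 0.556
~β = 1 − 0.447 = 0.553
γ ∧ β = min(0.401, 0.447) = 0.401
~β ∧ (γ ∧ β) = min(0.553, 0.401) = 0.401
(α ⊕ (γ ∧ α)) ∨ (~β ∧ (γ ∧ β)) = max(0.556, 0.401) = 0.556
~~(γ ∧ (γ ∧ α)) → ((α ⊕ (γ ∧ α)) ∨ (~β ∧ (γ ∧ β))) = min(1, 1 − 0.278 + 0.556) = min(1, 1.278) = 1.000
~(~~(γ ∧ (γ ∧ α)) → ((α ⊕ (γ ∧ α)) ∨ (~β ∧ (γ ∧ β)))) = 1 − 1.000 = 0.000

0.000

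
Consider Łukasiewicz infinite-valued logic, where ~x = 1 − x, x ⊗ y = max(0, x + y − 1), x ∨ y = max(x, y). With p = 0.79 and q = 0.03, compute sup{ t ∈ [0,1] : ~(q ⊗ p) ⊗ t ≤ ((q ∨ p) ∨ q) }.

q ⊗ p = max(0, 0.03 + 0.79 − 1) = max(0, -0.18) = 0.00
~(q ⊗ p) = 1 − 0.00 = 1.00
So the left factor is ~(q ⊗ p) = 1.00.
q ∨ p = max(0.03, 0.79) = 0.79
(q ∨ p) ∨ q = max(0.79, 0.03) = 0.79
So the right-hand bound is (q ∨ p) ∨ q = 0.79.
The residuum of the Łukasiewicz t-norm gives the supremum: min(1, 1 − 1.00 + 0.79).
1 − 1.00 + 0.79 = 0.79, so t = min(1, 0.79) = 0.79.
Check: 1.00 ⊗ 0.79 = max(0, 0.79) = 0.79 ≤ 0.79.

0.79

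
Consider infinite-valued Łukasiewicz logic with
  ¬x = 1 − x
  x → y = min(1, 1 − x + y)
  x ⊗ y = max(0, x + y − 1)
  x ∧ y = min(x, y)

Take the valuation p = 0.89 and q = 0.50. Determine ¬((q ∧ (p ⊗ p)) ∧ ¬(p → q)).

p ⊗ p = max(0, 0.89 + 0.89 − 1) = max(0, 0.78) = 0.78
q ∧ (p ⊗ p) = min(0.50, 0.78) = 0.50
p → q = min(1, 1 − 0.89 + 0.50) = min(1, 0.61) = 0.61
¬(p → q) = 1 − 0.61 = 0.39
(q ∧ (p ⊗ p)) ∧ ¬(p → q) = min(0.50, 0.39) = 0.39
¬((q ∧ (p ⊗ p)) ∧ ¬(p → q)) = 1 − 0.39 = 0.61

0.61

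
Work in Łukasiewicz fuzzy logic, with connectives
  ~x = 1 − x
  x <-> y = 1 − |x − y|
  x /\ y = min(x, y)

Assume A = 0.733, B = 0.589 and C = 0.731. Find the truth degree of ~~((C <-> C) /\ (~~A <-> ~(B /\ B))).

0.678

C <-> C = 1 − |0.731 − 0.731| = 1 − 0.000 = 1.000
~A = 1 − 0.733 = 0.267
~~A = 1 − 0.267 = 0.733
B /\ B = min(0.589, 0.589) = 0.589
~(B /\ B) = 1 − 0.589 = 0.411
~~A <-> ~(B /\ B) = 1 − |0.733 − 0.411| = 1 − 0.322 = 0.678
(C <-> C) /\ (~~A <-> ~(B /\ B)) = min(1.000, 0.678) = 0.678
~((C <-> C) /\ (~~A <-> ~(B /\ B))) = 1 − 0.678 = 0.322
~~((C <-> C) /\ (~~A <-> ~(B /\ B))) = 1 − 0.322 = 0.678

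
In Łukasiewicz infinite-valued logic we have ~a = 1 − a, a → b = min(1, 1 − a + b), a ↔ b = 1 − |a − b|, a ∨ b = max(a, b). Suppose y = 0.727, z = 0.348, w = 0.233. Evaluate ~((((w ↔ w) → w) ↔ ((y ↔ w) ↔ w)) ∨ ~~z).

0.494

w ↔ w = 1 − |0.233 − 0.233| = 1 − 0.000 = 1.000
(w ↔ w) → w = min(1, 1 − 1.000 + 0.233) = min(1, 0.233) = 0.233
y ↔ w = 1 − |0.727 − 0.233| = 1 − 0.494 = 0.506
(y ↔ w) ↔ w = 1 − |0.506 − 0.233| = 1 − 0.273 = 0.727
((w ↔ w) → w) ↔ ((y ↔ w) ↔ w) = 1 − |0.233 − 0.727| = 1 − 0.494 = 0.506
~z = 1 − 0.348 = 0.652
~~z = 1 − 0.652 = 0.348
(((w ↔ w) → w) ↔ ((y ↔ w) ↔ w)) ∨ ~~z = max(0.506, 0.348) = 0.506
~((((w ↔ w) → w) ↔ ((y ↔ w) ↔ w)) ∨ ~~z) = 1 − 0.506 = 0.494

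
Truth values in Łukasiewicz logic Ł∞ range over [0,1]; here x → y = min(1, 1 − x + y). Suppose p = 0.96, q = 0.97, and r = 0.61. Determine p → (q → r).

0.68

q → r = min(1, 1 − 0.97 + 0.61) = min(1, 0.64) = 0.64
p → (q → r) = min(1, 1 − 0.96 + 0.64) = min(1, 0.68) = 0.68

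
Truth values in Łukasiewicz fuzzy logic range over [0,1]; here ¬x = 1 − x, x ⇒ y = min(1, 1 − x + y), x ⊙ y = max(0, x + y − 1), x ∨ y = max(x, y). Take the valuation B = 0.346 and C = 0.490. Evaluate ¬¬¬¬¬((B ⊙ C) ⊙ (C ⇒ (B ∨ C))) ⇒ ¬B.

B ⊙ C = max(0, 0.346 + 0.490 − 1) = max(0, -0.164) = 0.000
B ∨ C = max(0.346, 0.490) = 0.490
C ⇒ (B ∨ C) = min(1, 1 − 0.490 + 0.490) = min(1, 1.000) = 1.000
(B ⊙ C) ⊙ (C ⇒ (B ∨ C)) = max(0, 0.000 + 1.000 − 1) = max(0, 0.000) = 0.000
¬((B ⊙ C) ⊙ (C ⇒ (B ∨ C))) = 1 − 0.000 = 1.000
¬¬((B ⊙ C) ⊙ (C ⇒ (B ∨ C))) = 1 − 1.000 = 0.000
¬¬¬((B ⊙ C) ⊙ (C ⇒ (B ∨ C))) = 1 − 0.000 = 1.000
¬¬¬¬((B ⊙ C) ⊙ (C ⇒ (B ∨ C))) = 1 − 1.000 = 0.000
¬¬¬¬¬((B ⊙ C) ⊙ (C ⇒ (B ∨ C))) = 1 − 0.000 = 1.000
¬B = 1 − 0.346 = 0.654
¬¬¬¬¬((B ⊙ C) ⊙ (C ⇒ (B ∨ C))) ⇒ ¬B = min(1, 1 − 1.000 + 0.654) = min(1, 0.654) = 0.654

0.654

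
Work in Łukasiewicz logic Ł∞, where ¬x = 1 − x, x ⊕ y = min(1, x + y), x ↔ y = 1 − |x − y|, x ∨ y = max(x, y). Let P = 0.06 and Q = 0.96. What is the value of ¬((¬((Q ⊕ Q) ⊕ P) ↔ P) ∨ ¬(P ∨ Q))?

Q ⊕ Q = min(1, 0.96 + 0.96) = min(1, 1.92) = 1.00
(Q ⊕ Q) ⊕ P = min(1, 1.00 + 0.06) = min(1, 1.06) = 1.00
¬((Q ⊕ Q) ⊕ P) = 1 − 1.00 = 0.00
¬((Q ⊕ Q) ⊕ P) ↔ P = 1 − |0.00 − 0.06| = 1 − 0.06 = 0.94
P ∨ Q = max(0.06, 0.96) = 0.96
¬(P ∨ Q) = 1 − 0.96 = 0.04
(¬((Q ⊕ Q) ⊕ P) ↔ P) ∨ ¬(P ∨ Q) = max(0.94, 0.04) = 0.94
¬((¬((Q ⊕ Q) ⊕ P) ↔ P) ∨ ¬(P ∨ Q)) = 1 − 0.94 = 0.06

0.06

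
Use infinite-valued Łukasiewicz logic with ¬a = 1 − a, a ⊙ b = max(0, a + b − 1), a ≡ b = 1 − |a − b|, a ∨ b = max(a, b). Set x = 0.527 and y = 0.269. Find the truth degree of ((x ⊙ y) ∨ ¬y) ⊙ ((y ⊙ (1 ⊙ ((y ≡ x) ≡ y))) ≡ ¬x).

0.258

x ⊙ y = max(0, 0.527 + 0.269 − 1) = max(0, -0.204) = 0.000
¬y = 1 − 0.269 = 0.731
(x ⊙ y) ∨ ¬y = max(0.000, 0.731) = 0.731
y ≡ x = 1 − |0.269 − 0.527| = 1 − 0.258 = 0.742
(y ≡ x) ≡ y = 1 − |0.742 − 0.269| = 1 − 0.473 = 0.527
1 ⊙ ((y ≡ x) ≡ y) = max(0, 1.000 + 0.527 − 1) = max(0, 0.527) = 0.527
y ⊙ (1 ⊙ ((y ≡ x) ≡ y)) = max(0, 0.269 + 0.527 − 1) = max(0, -0.204) = 0.000
¬x = 1 − 0.527 = 0.473
(y ⊙ (1 ⊙ ((y ≡ x) ≡ y))) ≡ ¬x = 1 − |0.000 − 0.473| = 1 − 0.473 = 0.527
((x ⊙ y) ∨ ¬y) ⊙ ((y ⊙ (1 ⊙ ((y ≡ x) ≡ y))) ≡ ¬x) = max(0, 0.731 + 0.527 − 1) = max(0, 0.258) = 0.258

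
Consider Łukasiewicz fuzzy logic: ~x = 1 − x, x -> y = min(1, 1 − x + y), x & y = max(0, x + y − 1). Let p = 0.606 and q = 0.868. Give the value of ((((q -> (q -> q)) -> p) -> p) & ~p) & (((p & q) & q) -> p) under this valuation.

0.394

q -> q = min(1, 1 − 0.868 + 0.868) = min(1, 1.000) = 1.000
q -> (q -> q) = min(1, 1 − 0.868 + 1.000) = min(1, 1.132) = 1.000
(q -> (q -> q)) -> p = min(1, 1 − 1.000 + 0.606) = min(1, 0.606) = 0.606
((q -> (q -> q)) -> p) -> p = min(1, 1 − 0.606 + 0.606) = min(1, 1.000) = 1.000
~p = 1 − 0.606 = 0.394
(((q -> (q -> q)) -> p) -> p) & ~p = max(0, 1.000 + 0.394 − 1) = max(0, 0.394) = 0.394
p & q = max(0, 0.606 + 0.868 − 1) = max(0, 0.474) = 0.474
(p & q) & q = max(0, 0.474 + 0.868 − 1) = max(0, 0.342) = 0.342
((p & q) & q) -> p = min(1, 1 − 0.342 + 0.606) = min(1, 1.264) = 1.000
((((q -> (q -> q)) -> p) -> p) & ~p) & (((p & q) & q) -> p) = max(0, 0.394 + 1.000 − 1) = max(0, 0.394) = 0.394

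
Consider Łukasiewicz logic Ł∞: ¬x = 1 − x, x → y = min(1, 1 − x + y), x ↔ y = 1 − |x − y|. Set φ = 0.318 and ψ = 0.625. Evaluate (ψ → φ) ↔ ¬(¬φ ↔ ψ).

ψ → φ = min(1, 1 − 0.625 + 0.318) = min(1, 0.693) = 0.693
¬φ = 1 − 0.318 = 0.682
¬φ ↔ ψ = 1 − |0.682 − 0.625| = 1 − 0.057 = 0.943
¬(¬φ ↔ ψ) = 1 − 0.943 = 0.057
(ψ → φ) ↔ ¬(¬φ ↔ ψ) = 1 − |0.693 − 0.057| = 1 − 0.636 = 0.364

0.364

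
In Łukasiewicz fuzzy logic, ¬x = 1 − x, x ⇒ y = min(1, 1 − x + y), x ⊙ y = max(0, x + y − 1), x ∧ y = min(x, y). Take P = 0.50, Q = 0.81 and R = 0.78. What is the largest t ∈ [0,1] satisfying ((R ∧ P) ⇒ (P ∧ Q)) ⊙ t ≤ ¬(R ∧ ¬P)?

R ∧ P = min(0.78, 0.50) = 0.50
P ∧ Q = min(0.50, 0.81) = 0.50
(R ∧ P) ⇒ (P ∧ Q) = min(1, 1 − 0.50 + 0.50) = min(1, 1.00) = 1.00
So the left factor is (R ∧ P) ⇒ (P ∧ Q) = 1.00.
¬P = 1 − 0.50 = 0.50
R ∧ ¬P = min(0.78, 0.50) = 0.50
¬(R ∧ ¬P) = 1 − 0.50 = 0.50
So the right-hand bound is ¬(R ∧ ¬P) = 0.50.
The residuum of the Łukasiewicz t-norm gives the supremum: min(1, 1 − 1.00 + 0.50).
1 − 1.00 + 0.50 = 0.50, so t = min(1, 0.50) = 0.50.
Check: 1.00 ⊙ 0.50 = max(0, 0.50) = 0.50 ≤ 0.50.

0.50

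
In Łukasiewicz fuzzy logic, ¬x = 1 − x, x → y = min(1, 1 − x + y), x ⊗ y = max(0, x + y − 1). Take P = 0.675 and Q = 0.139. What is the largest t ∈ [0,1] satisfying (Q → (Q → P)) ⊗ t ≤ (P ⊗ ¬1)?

Q → P = min(1, 1 − 0.139 + 0.675) = min(1, 1.536) = 1.000
Q → (Q → P) = min(1, 1 − 0.139 + 1.000) = min(1, 1.861) = 1.000
So the left factor is Q → (Q → P) = 1.000.
¬1 = 1 − 1.000 = 0.000
P ⊗ ¬1 = max(0, 0.675 + 0.000 − 1) = max(0, -0.325) = 0.000
So the right-hand bound is P ⊗ ¬1 = 0.000.
The residuum of the Łukasiewicz t-norm gives the supremum: min(1, 1 − 1.000 + 0.000).
1 − 1.000 + 0.000 = 0.000, so t = min(1, 0.000) = 0.000.
Check: 1.000 ⊗ 0.000 = max(0, 0.000) = 0.000 ≤ 0.000.

0.000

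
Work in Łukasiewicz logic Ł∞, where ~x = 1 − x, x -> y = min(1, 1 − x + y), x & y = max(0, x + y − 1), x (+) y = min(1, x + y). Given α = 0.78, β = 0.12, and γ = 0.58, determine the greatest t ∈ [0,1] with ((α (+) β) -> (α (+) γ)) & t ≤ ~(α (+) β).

0.10

α (+) β = min(1, 0.78 + 0.12) = min(1, 0.90) = 0.90
α (+) γ = min(1, 0.78 + 0.58) = min(1, 1.36) = 1.00
(α (+) β) -> (α (+) γ) = min(1, 1 − 0.90 + 1.00) = min(1, 1.10) = 1.00
So the left factor is (α (+) β) -> (α (+) γ) = 1.00.
~(α (+) β) = 1 − 0.90 = 0.10
So the right-hand bound is ~(α (+) β) = 0.10.
The residuum of the Łukasiewicz t-norm gives the supremum: min(1, 1 − 1.00 + 0.10).
1 − 1.00 + 0.10 = 0.10, so t = min(1, 0.10) = 0.10.
Check: 1.00 & 0.10 = max(0, 0.10) = 0.10 ≤ 0.10.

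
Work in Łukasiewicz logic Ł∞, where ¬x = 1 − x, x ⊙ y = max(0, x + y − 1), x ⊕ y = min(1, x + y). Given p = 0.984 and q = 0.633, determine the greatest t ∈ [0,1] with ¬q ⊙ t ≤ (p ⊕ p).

1.000

¬q = 1 − 0.633 = 0.367
So the left factor is ¬q = 0.367.
p ⊕ p = min(1, 0.984 + 0.984) = min(1, 1.968) = 1.000
So the right-hand bound is p ⊕ p = 1.000.
The residuum of the Łukasiewicz t-norm gives the supremum: min(1, 1 − 0.367 + 1.000).
1 − 0.367 + 1.000 = 1.633, so t = min(1, 1.633) = 1.000.
Check: 0.367 ⊙ 1.000 = max(0, 0.367) = 0.367 ≤ 1.000.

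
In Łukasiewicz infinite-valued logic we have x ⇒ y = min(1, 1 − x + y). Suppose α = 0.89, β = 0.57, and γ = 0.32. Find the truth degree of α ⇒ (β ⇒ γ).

β ⇒ γ = min(1, 1 − 0.57 + 0.32) = min(1, 0.75) = 0.75
α ⇒ (β ⇒ γ) = min(1, 1 − 0.89 + 0.75) = min(1, 0.86) = 0.86

0.86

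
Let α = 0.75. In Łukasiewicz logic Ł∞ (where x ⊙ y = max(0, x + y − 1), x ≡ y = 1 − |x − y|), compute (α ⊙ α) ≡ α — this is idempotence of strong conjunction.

α ⊙ α = max(0, 0.75 + 0.75 − 1) = max(0, 0.50) = 0.50
(α ⊙ α) ≡ α = 1 − |0.50 − 0.75| = 1 − 0.25 = 0.75
(The value 0.75 < 1 shows this instance is not satisfied; fails in Ł∞ since a ⊗ a = max(0, 2a−1) ≠ a in general.)

0.75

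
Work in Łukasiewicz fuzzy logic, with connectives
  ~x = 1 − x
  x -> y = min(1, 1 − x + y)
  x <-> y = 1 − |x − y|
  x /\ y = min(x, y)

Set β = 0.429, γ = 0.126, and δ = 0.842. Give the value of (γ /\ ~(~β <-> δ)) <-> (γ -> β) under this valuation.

~β = 1 − 0.429 = 0.571
~β <-> δ = 1 − |0.571 − 0.842| = 1 − 0.271 = 0.729
~(~β <-> δ) = 1 − 0.729 = 0.271
γ /\ ~(~β <-> δ) = min(0.126, 0.271) = 0.126
γ -> β = min(1, 1 − 0.126 + 0.429) = min(1, 1.303) = 1.000
(γ /\ ~(~β <-> δ)) <-> (γ -> β) = 1 − |0.126 − 1.000| = 1 − 0.874 = 0.126

0.126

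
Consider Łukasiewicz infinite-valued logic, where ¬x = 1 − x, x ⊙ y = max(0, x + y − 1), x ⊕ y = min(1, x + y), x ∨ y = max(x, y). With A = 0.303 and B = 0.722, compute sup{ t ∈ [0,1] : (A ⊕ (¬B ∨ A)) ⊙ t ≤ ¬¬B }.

¬B = 1 − 0.722 = 0.278
¬B ∨ A = max(0.278, 0.303) = 0.303
A ⊕ (¬B ∨ A) = min(1, 0.303 + 0.303) = min(1, 0.606) = 0.606
So the left factor is A ⊕ (¬B ∨ A) = 0.606.
¬¬B = 1 − 0.278 = 0.722
So the right-hand bound is ¬¬B = 0.722.
The residuum of the Łukasiewicz t-norm gives the supremum: min(1, 1 − 0.606 + 0.722).
1 − 0.606 + 0.722 = 1.116, so t = min(1, 1.116) = 1.000.
Check: 0.606 ⊙ 1.000 = max(0, 0.606) = 0.606 ≤ 0.722.

1.000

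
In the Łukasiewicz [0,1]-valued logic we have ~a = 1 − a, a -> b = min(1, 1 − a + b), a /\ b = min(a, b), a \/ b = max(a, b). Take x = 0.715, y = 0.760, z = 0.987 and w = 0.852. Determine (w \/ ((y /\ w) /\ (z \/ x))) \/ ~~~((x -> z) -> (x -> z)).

y /\ w = min(0.760, 0.852) = 0.760
z \/ x = max(0.987, 0.715) = 0.987
(y /\ w) /\ (z \/ x) = min(0.760, 0.987) = 0.760
w \/ ((y /\ w) /\ (z \/ x)) = max(0.852, 0.760) = 0.852
x -> z = min(1, 1 − 0.715 + 0.987) = min(1, 1.272) = 1.000
(x -> z) -> (x -> z) = min(1, 1 − 1.000 + 1.000) = min(1, 1.000) = 1.000
~((x -> z) -> (x -> z)) = 1 − 1.000 = 0.000
~~((x -> z) -> (x -> z)) = 1 − 0.000 = 1.000
~~~((x -> z) -> (x -> z)) = 1 − 1.000 = 0.000
(w \/ ((y /\ w) /\ (z \/ x))) \/ ~~~((x -> z) -> (x -> z)) = max(0.852, 0.000) = 0.852

0.852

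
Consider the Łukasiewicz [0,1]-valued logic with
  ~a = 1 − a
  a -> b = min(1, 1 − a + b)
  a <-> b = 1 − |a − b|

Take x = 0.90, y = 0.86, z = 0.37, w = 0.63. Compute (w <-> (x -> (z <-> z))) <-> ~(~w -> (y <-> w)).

z <-> z = 1 − |0.37 − 0.37| = 1 − 0.00 = 1.00
x -> (z <-> z) = min(1, 1 − 0.90 + 1.00) = min(1, 1.10) = 1.00
w <-> (x -> (z <-> z)) = 1 − |0.63 − 1.00| = 1 − 0.37 = 0.63
~w = 1 − 0.63 = 0.37
y <-> w = 1 − |0.86 − 0.63| = 1 − 0.23 = 0.77
~w -> (y <-> w) = min(1, 1 − 0.37 + 0.77) = min(1, 1.40) = 1.00
~(~w -> (y <-> w)) = 1 − 1.00 = 0.00
(w <-> (x -> (z <-> z))) <-> ~(~w -> (y <-> w)) = 1 − |0.63 − 0.00| = 1 − 0.63 = 0.37

0.37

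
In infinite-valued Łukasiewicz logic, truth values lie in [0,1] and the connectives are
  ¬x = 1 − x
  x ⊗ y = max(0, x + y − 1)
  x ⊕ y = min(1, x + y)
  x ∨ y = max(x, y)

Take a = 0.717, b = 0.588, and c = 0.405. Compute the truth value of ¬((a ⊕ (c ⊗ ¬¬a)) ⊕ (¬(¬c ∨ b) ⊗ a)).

0.039

¬a = 1 − 0.717 = 0.283
¬¬a = 1 − 0.283 = 0.717
c ⊗ ¬¬a = max(0, 0.405 + 0.717 − 1) = max(0, 0.122) = 0.122
a ⊕ (c ⊗ ¬¬a) = min(1, 0.717 + 0.122) = min(1, 0.839) = 0.839
¬c = 1 − 0.405 = 0.595
¬c ∨ b = max(0.595, 0.588) = 0.595
¬(¬c ∨ b) = 1 − 0.595 = 0.405
¬(¬c ∨ b) ⊗ a = max(0, 0.405 + 0.717 − 1) = max(0, 0.122) = 0.122
(a ⊕ (c ⊗ ¬¬a)) ⊕ (¬(¬c ∨ b) ⊗ a) = min(1, 0.839 + 0.122) = min(1, 0.961) = 0.961
¬((a ⊕ (c ⊗ ¬¬a)) ⊕ (¬(¬c ∨ b) ⊗ a)) = 1 − 0.961 = 0.039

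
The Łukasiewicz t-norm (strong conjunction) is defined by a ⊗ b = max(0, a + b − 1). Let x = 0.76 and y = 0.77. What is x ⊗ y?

x ⊗ y = max(0, 0.76 + 0.77 − 1) = max(0, 0.53) = 0.53
For comparison, the Gödel (minimum) t-norm min(a, b) would give 0.76.

0.53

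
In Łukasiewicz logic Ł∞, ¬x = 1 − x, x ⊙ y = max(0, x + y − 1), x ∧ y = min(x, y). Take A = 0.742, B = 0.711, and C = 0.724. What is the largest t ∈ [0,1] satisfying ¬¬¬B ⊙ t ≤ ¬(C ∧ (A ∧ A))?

0.987

¬B = 1 − 0.711 = 0.289
¬¬B = 1 − 0.289 = 0.711
¬¬¬B = 1 − 0.711 = 0.289
So the left factor is ¬¬¬B = 0.289.
A ∧ A = min(0.742, 0.742) = 0.742
C ∧ (A ∧ A) = min(0.724, 0.742) = 0.724
¬(C ∧ (A ∧ A)) = 1 − 0.724 = 0.276
So the right-hand bound is ¬(C ∧ (A ∧ A)) = 0.276.
The residuum of the Łukasiewicz t-norm gives the supremum: min(1, 1 − 0.289 + 0.276).
1 − 0.289 + 0.276 = 0.987, so t = min(1, 0.987) = 0.987.
Check: 0.289 ⊙ 0.987 = max(0, 0.276) = 0.276 ≤ 0.276.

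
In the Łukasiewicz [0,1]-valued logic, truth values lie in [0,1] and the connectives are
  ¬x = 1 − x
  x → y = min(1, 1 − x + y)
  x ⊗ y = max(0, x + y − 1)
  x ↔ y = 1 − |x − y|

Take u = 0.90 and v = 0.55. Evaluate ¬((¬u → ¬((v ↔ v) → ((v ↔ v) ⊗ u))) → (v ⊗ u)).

0.55

¬u = 1 − 0.90 = 0.10
v ↔ v = 1 − |0.55 − 0.55| = 1 − 0.00 = 1.00
(v ↔ v) ⊗ u = max(0, 1.00 + 0.90 − 1) = max(0, 0.90) = 0.90
(v ↔ v) → ((v ↔ v) ⊗ u) = min(1, 1 − 1.00 + 0.90) = min(1, 0.90) = 0.90
¬((v ↔ v) → ((v ↔ v) ⊗ u)) = 1 − 0.90 = 0.10
¬u → ¬((v ↔ v) → ((v ↔ v) ⊗ u)) = min(1, 1 − 0.10 + 0.10) = min(1, 1.00) = 1.00
v ⊗ u = max(0, 0.55 + 0.90 − 1) = max(0, 0.45) = 0.45
(¬u → ¬((v ↔ v) → ((v ↔ v) ⊗ u))) → (v ⊗ u) = min(1, 1 − 1.00 + 0.45) = min(1, 0.45) = 0.45
¬((¬u → ¬((v ↔ v) → ((v ↔ v) ⊗ u))) → (v ⊗ u)) = 1 − 0.45 = 0.55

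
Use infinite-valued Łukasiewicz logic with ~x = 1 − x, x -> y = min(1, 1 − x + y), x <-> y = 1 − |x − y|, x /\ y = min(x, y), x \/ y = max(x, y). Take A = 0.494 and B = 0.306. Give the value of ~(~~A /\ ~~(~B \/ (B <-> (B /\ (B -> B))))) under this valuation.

~A = 1 − 0.494 = 0.506
~~A = 1 − 0.506 = 0.494
~B = 1 − 0.306 = 0.694
B -> B = min(1, 1 − 0.306 + 0.306) = min(1, 1.000) = 1.000
B /\ (B -> B) = min(0.306, 1.000) = 0.306
B <-> (B /\ (B -> B)) = 1 − |0.306 − 0.306| = 1 − 0.000 = 1.000
~B \/ (B <-> (B /\ (B -> B))) = max(0.694, 1.000) = 1.000
~(~B \/ (B <-> (B /\ (B -> B)))) = 1 − 1.000 = 0.000
~~(~B \/ (B <-> (B /\ (B -> B)))) = 1 − 0.000 = 1.000
~~A /\ ~~(~B \/ (B <-> (B /\ (B -> B)))) = min(0.494, 1.000) = 0.494
~(~~A /\ ~~(~B \/ (B <-> (B /\ (B -> B))))) = 1 − 0.494 = 0.506

0.506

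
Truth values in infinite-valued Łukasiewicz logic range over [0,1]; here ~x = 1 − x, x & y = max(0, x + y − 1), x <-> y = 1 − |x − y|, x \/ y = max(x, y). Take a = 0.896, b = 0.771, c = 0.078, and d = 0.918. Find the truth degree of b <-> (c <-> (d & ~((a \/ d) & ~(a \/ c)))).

0.411

a \/ d = max(0.896, 0.918) = 0.918
a \/ c = max(0.896, 0.078) = 0.896
~(a \/ c) = 1 − 0.896 = 0.104
(a \/ d) & ~(a \/ c) = max(0, 0.918 + 0.104 − 1) = max(0, 0.022) = 0.022
~((a \/ d) & ~(a \/ c)) = 1 − 0.022 = 0.978
d & ~((a \/ d) & ~(a \/ c)) = max(0, 0.918 + 0.978 − 1) = max(0, 0.896) = 0.896
c <-> (d & ~((a \/ d) & ~(a \/ c))) = 1 − |0.078 − 0.896| = 1 − 0.818 = 0.182
b <-> (c <-> (d & ~((a \/ d) & ~(a \/ c)))) = 1 − |0.771 − 0.182| = 1 − 0.589 = 0.411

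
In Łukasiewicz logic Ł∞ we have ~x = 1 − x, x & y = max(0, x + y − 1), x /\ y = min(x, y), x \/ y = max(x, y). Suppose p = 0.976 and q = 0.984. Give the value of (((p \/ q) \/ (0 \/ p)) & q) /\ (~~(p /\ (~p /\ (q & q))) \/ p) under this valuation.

p \/ q = max(0.976, 0.984) = 0.984
0 \/ p = max(0.000, 0.976) = 0.976
(p \/ q) \/ (0 \/ p) = max(0.984, 0.976) = 0.984
((p \/ q) \/ (0 \/ p)) & q = max(0, 0.984 + 0.984 − 1) = max(0, 0.968) = 0.968
~p = 1 − 0.976 = 0.024
q & q = max(0, 0.984 + 0.984 − 1) = max(0, 0.968) = 0.968
~p /\ (q & q) = min(0.024, 0.968) = 0.024
p /\ (~p /\ (q & q)) = min(0.976, 0.024) = 0.024
~(p /\ (~p /\ (q & q))) = 1 − 0.024 = 0.976
~~(p /\ (~p /\ (q & q))) = 1 − 0.976 = 0.024
~~(p /\ (~p /\ (q & q))) \/ p = max(0.024, 0.976) = 0.976
(((p \/ q) \/ (0 \/ p)) & q) /\ (~~(p /\ (~p /\ (q & q))) \/ p) = min(0.968, 0.976) = 0.968

0.968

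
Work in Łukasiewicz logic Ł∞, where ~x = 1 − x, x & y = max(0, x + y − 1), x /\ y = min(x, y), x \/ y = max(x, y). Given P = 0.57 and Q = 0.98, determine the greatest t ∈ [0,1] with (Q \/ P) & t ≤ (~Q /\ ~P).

Q \/ P = max(0.98, 0.57) = 0.98
So the left factor is Q \/ P = 0.98.
~Q = 1 − 0.98 = 0.02
~P = 1 − 0.57 = 0.43
~Q /\ ~P = min(0.02, 0.43) = 0.02
So the right-hand bound is ~Q /\ ~P = 0.02.
The residuum of the Łukasiewicz t-norm gives the supremum: min(1, 1 − 0.98 + 0.02).
1 − 0.98 + 0.02 = 0.04, so t = min(1, 0.04) = 0.04.
Check: 0.98 & 0.04 = max(0, 0.02) = 0.02 ≤ 0.02.

0.04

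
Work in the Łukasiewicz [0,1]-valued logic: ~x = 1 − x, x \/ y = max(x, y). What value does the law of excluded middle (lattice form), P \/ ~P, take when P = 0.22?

0.78

~P = 1 − 0.22 = 0.78
P \/ ~P = max(0.22, 0.78) = 0.78
(The value 0.78 < 1 shows this instance is not satisfied; not a Ł∞-tautology — its value is max(a, 1−a).)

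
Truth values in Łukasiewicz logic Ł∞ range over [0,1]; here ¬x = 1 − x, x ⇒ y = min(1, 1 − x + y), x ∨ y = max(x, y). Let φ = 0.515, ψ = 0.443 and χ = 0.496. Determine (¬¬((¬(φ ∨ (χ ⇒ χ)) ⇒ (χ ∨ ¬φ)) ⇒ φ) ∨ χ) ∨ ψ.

χ ⇒ χ = min(1, 1 − 0.496 + 0.496) = min(1, 1.000) = 1.000
φ ∨ (χ ⇒ χ) = max(0.515, 1.000) = 1.000
¬(φ ∨ (χ ⇒ χ)) = 1 − 1.000 = 0.000
¬φ = 1 − 0.515 = 0.485
χ ∨ ¬φ = max(0.496, 0.485) = 0.496
¬(φ ∨ (χ ⇒ χ)) ⇒ (χ ∨ ¬φ) = min(1, 1 − 0.000 + 0.496) = min(1, 1.496) = 1.000
(¬(φ ∨ (χ ⇒ χ)) ⇒ (χ ∨ ¬φ)) ⇒ φ = min(1, 1 − 1.000 + 0.515) = min(1, 0.515) = 0.515
¬((¬(φ ∨ (χ ⇒ χ)) ⇒ (χ ∨ ¬φ)) ⇒ φ) = 1 − 0.515 = 0.485
¬¬((¬(φ ∨ (χ ⇒ χ)) ⇒ (χ ∨ ¬φ)) ⇒ φ) = 1 − 0.485 = 0.515
¬¬((¬(φ ∨ (χ ⇒ χ)) ⇒ (χ ∨ ¬φ)) ⇒ φ) ∨ χ = max(0.515, 0.496) = 0.515
(¬¬((¬(φ ∨ (χ ⇒ χ)) ⇒ (χ ∨ ¬φ)) ⇒ φ) ∨ χ) ∨ ψ = max(0.515, 0.443) = 0.515

0.515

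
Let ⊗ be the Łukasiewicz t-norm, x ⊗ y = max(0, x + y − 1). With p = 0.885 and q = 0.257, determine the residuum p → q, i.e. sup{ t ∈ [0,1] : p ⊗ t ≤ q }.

The residuum of the Łukasiewicz t-norm gives the supremum: min(1, 1 − 0.885 + 0.257).
1 − 0.885 + 0.257 = 0.372, so t = min(1, 0.372) = 0.372.
Check: 0.885 ⊗ 0.372 = max(0, 0.257) = 0.257 ≤ 0.257.

0.372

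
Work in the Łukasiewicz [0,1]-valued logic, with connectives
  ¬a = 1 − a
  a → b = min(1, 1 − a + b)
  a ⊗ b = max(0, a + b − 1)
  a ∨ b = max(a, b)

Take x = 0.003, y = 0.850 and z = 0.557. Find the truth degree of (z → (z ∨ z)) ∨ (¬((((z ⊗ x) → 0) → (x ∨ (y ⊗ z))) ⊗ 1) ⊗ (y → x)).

1.000

z ∨ z = max(0.557, 0.557) = 0.557
z → (z ∨ z) = min(1, 1 − 0.557 + 0.557) = min(1, 1.000) = 1.000
z ⊗ x = max(0, 0.557 + 0.003 − 1) = max(0, -0.440) = 0.000
(z ⊗ x) → 0 = min(1, 1 − 0.000 + 0.000) = min(1, 1.000) = 1.000
y ⊗ z = max(0, 0.850 + 0.557 − 1) = max(0, 0.407) = 0.407
x ∨ (y ⊗ z) = max(0.003, 0.407) = 0.407
((z ⊗ x) → 0) → (x ∨ (y ⊗ z)) = min(1, 1 − 1.000 + 0.407) = min(1, 0.407) = 0.407
(((z ⊗ x) → 0) → (x ∨ (y ⊗ z))) ⊗ 1 = max(0, 0.407 + 1.000 − 1) = max(0, 0.407) = 0.407
¬((((z ⊗ x) → 0) → (x ∨ (y ⊗ z))) ⊗ 1) = 1 − 0.407 = 0.593
y → x = min(1, 1 − 0.850 + 0.003) = min(1, 0.153) = 0.153
¬((((z ⊗ x) → 0) → (x ∨ (y ⊗ z))) ⊗ 1) ⊗ (y → x) = max(0, 0.593 + 0.153 − 1) = max(0, -0.254) = 0.000
(z → (z ∨ z)) ∨ (¬((((z ⊗ x) → 0) → (x ∨ (y ⊗ z))) ⊗ 1) ⊗ (y → x)) = max(1.000, 0.000) = 1.000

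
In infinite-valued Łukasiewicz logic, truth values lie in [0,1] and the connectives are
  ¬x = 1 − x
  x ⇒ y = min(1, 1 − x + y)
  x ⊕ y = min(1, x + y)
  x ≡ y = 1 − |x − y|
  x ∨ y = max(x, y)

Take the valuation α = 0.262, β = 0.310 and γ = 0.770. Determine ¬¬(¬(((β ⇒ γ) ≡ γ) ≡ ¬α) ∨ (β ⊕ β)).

β ⇒ γ = min(1, 1 − 0.310 + 0.770) = min(1, 1.460) = 1.000
(β ⇒ γ) ≡ γ = 1 − |1.000 − 0.770| = 1 − 0.230 = 0.770
¬α = 1 − 0.262 = 0.738
((β ⇒ γ) ≡ γ) ≡ ¬α = 1 − |0.770 − 0.738| = 1 − 0.032 = 0.968
¬(((β ⇒ γ) ≡ γ) ≡ ¬α) = 1 − 0.968 = 0.032
β ⊕ β = min(1, 0.310 + 0.310) = min(1, 0.620) = 0.620
¬(((β ⇒ γ) ≡ γ) ≡ ¬α) ∨ (β ⊕ β) = max(0.032, 0.620) = 0.620
¬(¬(((β ⇒ γ) ≡ γ) ≡ ¬α) ∨ (β ⊕ β)) = 1 − 0.620 = 0.380
¬¬(¬(((β ⇒ γ) ≡ γ) ≡ ¬α) ∨ (β ⊕ β)) = 1 − 0.380 = 0.620

0.620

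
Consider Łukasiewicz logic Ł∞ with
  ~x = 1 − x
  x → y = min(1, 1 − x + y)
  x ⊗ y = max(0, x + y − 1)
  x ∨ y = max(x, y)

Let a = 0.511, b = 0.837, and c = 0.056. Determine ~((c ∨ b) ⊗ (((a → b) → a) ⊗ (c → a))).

c ∨ b = max(0.056, 0.837) = 0.837
a → b = min(1, 1 − 0.511 + 0.837) = min(1, 1.326) = 1.000
(a → b) → a = min(1, 1 − 1.000 + 0.511) = min(1, 0.511) = 0.511
c → a = min(1, 1 − 0.056 + 0.511) = min(1, 1.455) = 1.000
((a → b) → a) ⊗ (c → a) = max(0, 0.511 + 1.000 − 1) = max(0, 0.511) = 0.511
(c ∨ b) ⊗ (((a → b) → a) ⊗ (c → a)) = max(0, 0.837 + 0.511 − 1) = max(0, 0.348) = 0.348
~((c ∨ b) ⊗ (((a → b) → a) ⊗ (c → a))) = 1 − 0.348 = 0.652

0.652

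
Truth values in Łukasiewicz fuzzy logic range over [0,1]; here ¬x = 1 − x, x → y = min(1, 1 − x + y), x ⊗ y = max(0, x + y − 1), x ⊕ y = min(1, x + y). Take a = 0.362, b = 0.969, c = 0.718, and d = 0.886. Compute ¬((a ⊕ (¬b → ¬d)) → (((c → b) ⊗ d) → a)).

¬b = 1 − 0.969 = 0.031
¬d = 1 − 0.886 = 0.114
¬b → ¬d = min(1, 1 − 0.031 + 0.114) = min(1, 1.083) = 1.000
a ⊕ (¬b → ¬d) = min(1, 0.362 + 1.000) = min(1, 1.362) = 1.000
c → b = min(1, 1 − 0.718 + 0.969) = min(1, 1.251) = 1.000
(c → b) ⊗ d = max(0, 1.000 + 0.886 − 1) = max(0, 0.886) = 0.886
((c → b) ⊗ d) → a = min(1, 1 − 0.886 + 0.362) = min(1, 0.476) = 0.476
(a ⊕ (¬b → ¬d)) → (((c → b) ⊗ d) → a) = min(1, 1 − 1.000 + 0.476) = min(1, 0.476) = 0.476
¬((a ⊕ (¬b → ¬d)) → (((c → b) ⊗ d) → a)) = 1 − 0.476 = 0.524

0.524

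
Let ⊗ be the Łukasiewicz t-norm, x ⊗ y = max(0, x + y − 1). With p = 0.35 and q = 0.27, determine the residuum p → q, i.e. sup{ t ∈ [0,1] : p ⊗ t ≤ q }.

The residuum of the Łukasiewicz t-norm gives the supremum: min(1, 1 − 0.35 + 0.27).
1 − 0.35 + 0.27 = 0.92, so t = min(1, 0.92) = 0.92.
Check: 0.35 ⊗ 0.92 = max(0, 0.27) = 0.27 ≤ 0.27.

0.92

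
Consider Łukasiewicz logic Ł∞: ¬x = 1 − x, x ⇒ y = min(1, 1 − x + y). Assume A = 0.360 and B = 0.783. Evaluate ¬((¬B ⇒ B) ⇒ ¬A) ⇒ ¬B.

¬B = 1 − 0.783 = 0.217
¬B ⇒ B = min(1, 1 − 0.217 + 0.783) = min(1, 1.566) = 1.000
¬A = 1 − 0.360 = 0.640
(¬B ⇒ B) ⇒ ¬A = min(1, 1 − 1.000 + 0.640) = min(1, 0.640) = 0.640
¬((¬B ⇒ B) ⇒ ¬A) = 1 − 0.640 = 0.360
¬((¬B ⇒ B) ⇒ ¬A) ⇒ ¬B = min(1, 1 − 0.360 + 0.217) = min(1, 0.857) = 0.857

0.857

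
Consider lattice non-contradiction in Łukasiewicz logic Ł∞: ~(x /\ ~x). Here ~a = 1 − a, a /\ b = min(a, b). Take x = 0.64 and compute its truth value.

0.64

~x = 1 − 0.64 = 0.36
x /\ ~x = min(0.64, 0.36) = 0.36
~(x /\ ~x) = 1 − 0.36 = 0.64
(The value 0.64 < 1 shows this instance is not satisfied; not a Ł∞-tautology — its value is 1 − min(a, 1−a).)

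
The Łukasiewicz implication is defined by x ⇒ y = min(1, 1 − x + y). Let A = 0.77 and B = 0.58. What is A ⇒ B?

0.81

A ⇒ B = min(1, 1 − 0.77 + 0.58) = min(1, 0.81) = 0.81
For comparison, the Gödel implication (1 if x ≤ y else y) would give 0.58.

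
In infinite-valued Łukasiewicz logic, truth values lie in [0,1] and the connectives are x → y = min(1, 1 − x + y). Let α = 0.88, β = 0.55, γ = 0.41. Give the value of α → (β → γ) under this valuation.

0.98

β → γ = min(1, 1 − 0.55 + 0.41) = min(1, 0.86) = 0.86
α → (β → γ) = min(1, 1 − 0.88 + 0.86) = min(1, 0.98) = 0.98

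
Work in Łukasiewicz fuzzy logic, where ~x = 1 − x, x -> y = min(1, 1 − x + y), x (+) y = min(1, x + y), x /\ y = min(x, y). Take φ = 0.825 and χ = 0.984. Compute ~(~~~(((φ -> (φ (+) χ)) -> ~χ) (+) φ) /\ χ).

0.841

φ (+) χ = min(1, 0.825 + 0.984) = min(1, 1.809) = 1.000
φ -> (φ (+) χ) = min(1, 1 − 0.825 + 1.000) = min(1, 1.175) = 1.000
~χ = 1 − 0.984 = 0.016
(φ -> (φ (+) χ)) -> ~χ = min(1, 1 − 1.000 + 0.016) = min(1, 0.016) = 0.016
((φ -> (φ (+) χ)) -> ~χ) (+) φ = min(1, 0.016 + 0.825) = min(1, 0.841) = 0.841
~(((φ -> (φ (+) χ)) -> ~χ) (+) φ) = 1 − 0.841 = 0.159
~~(((φ -> (φ (+) χ)) -> ~χ) (+) φ) = 1 − 0.159 = 0.841
~~~(((φ -> (φ (+) χ)) -> ~χ) (+) φ) = 1 − 0.841 = 0.159
~~~(((φ -> (φ (+) χ)) -> ~χ) (+) φ) /\ χ = min(0.159, 0.984) = 0.159
~(~~~(((φ -> (φ (+) χ)) -> ~χ) (+) φ) /\ χ) = 1 − 0.159 = 0.841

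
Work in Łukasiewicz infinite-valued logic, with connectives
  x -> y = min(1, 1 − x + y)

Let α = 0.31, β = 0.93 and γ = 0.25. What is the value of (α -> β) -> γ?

α -> β = min(1, 1 − 0.31 + 0.93) = min(1, 1.62) = 1.00
(α -> β) -> γ = min(1, 1 − 1.00 + 0.25) = min(1, 0.25) = 0.25

0.25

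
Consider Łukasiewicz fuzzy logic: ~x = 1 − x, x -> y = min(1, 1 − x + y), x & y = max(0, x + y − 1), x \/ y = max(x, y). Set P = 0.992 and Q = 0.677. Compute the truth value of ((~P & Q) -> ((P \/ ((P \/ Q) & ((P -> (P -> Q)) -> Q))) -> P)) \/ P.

~P = 1 − 0.992 = 0.008
~P & Q = max(0, 0.008 + 0.677 − 1) = max(0, -0.315) = 0.000
P \/ Q = max(0.992, 0.677) = 0.992
P -> Q = min(1, 1 − 0.992 + 0.677) = min(1, 0.685) = 0.685
P -> (P -> Q) = min(1, 1 − 0.992 + 0.685) = min(1, 0.693) = 0.693
(P -> (P -> Q)) -> Q = min(1, 1 − 0.693 + 0.677) = min(1, 0.984) = 0.984
(P \/ Q) & ((P -> (P -> Q)) -> Q) = max(0, 0.992 + 0.984 − 1) = max(0, 0.976) = 0.976
P \/ ((P \/ Q) & ((P -> (P -> Q)) -> Q)) = max(0.992, 0.976) = 0.992
(P \/ ((P \/ Q) & ((P -> (P -> Q)) -> Q))) -> P = min(1, 1 − 0.992 + 0.992) = min(1, 1.000) = 1.000
(~P & Q) -> ((P \/ ((P \/ Q) & ((P -> (P -> Q)) -> Q))) -> P) = min(1, 1 − 0.000 + 1.000) = min(1, 2.000) = 1.000
((~P & Q) -> ((P \/ ((P \/ Q) & ((P -> (P -> Q)) -> Q))) -> P)) \/ P = max(1.000, 0.992) = 1.000

1.000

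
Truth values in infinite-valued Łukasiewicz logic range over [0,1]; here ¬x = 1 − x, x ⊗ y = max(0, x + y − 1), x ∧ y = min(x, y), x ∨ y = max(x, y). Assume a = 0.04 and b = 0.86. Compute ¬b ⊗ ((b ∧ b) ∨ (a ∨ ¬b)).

0.00

¬b = 1 − 0.86 = 0.14
b ∧ b = min(0.86, 0.86) = 0.86
a ∨ ¬b = max(0.04, 0.14) = 0.14
(b ∧ b) ∨ (a ∨ ¬b) = max(0.86, 0.14) = 0.86
¬b ⊗ ((b ∧ b) ∨ (a ∨ ¬b)) = max(0, 0.14 + 0.86 − 1) = max(0, 0.00) = 0.00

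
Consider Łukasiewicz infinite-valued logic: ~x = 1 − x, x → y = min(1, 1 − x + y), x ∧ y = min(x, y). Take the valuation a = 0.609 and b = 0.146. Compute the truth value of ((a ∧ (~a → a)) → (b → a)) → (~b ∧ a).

~a = 1 − 0.609 = 0.391
~a → a = min(1, 1 − 0.391 + 0.609) = min(1, 1.218) = 1.000
a ∧ (~a → a) = min(0.609, 1.000) = 0.609
b → a = min(1, 1 − 0.146 + 0.609) = min(1, 1.463) = 1.000
(a ∧ (~a → a)) → (b → a) = min(1, 1 − 0.609 + 1.000) = min(1, 1.391) = 1.000
~b = 1 − 0.146 = 0.854
~b ∧ a = min(0.854, 0.609) = 0.609
((a ∧ (~a → a)) → (b → a)) → (~b ∧ a) = min(1, 1 − 1.000 + 0.609) = min(1, 0.609) = 0.609

0.609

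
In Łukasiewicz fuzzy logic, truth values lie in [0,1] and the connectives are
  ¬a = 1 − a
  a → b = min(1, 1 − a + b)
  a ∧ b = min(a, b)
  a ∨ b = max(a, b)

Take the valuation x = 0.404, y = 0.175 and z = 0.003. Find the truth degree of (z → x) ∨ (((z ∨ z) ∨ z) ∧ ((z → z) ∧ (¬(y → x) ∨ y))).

1.000

z → x = min(1, 1 − 0.003 + 0.404) = min(1, 1.401) = 1.000
z ∨ z = max(0.003, 0.003) = 0.003
(z ∨ z) ∨ z = max(0.003, 0.003) = 0.003
z → z = min(1, 1 − 0.003 + 0.003) = min(1, 1.000) = 1.000
y → x = min(1, 1 − 0.175 + 0.404) = min(1, 1.229) = 1.000
¬(y → x) = 1 − 1.000 = 0.000
¬(y → x) ∨ y = max(0.000, 0.175) = 0.175
(z → z) ∧ (¬(y → x) ∨ y) = min(1.000, 0.175) = 0.175
((z ∨ z) ∨ z) ∧ ((z → z) ∧ (¬(y → x) ∨ y)) = min(0.003, 0.175) = 0.003
(z → x) ∨ (((z ∨ z) ∨ z) ∧ ((z → z) ∧ (¬(y → x) ∨ y))) = max(1.000, 0.003) = 1.000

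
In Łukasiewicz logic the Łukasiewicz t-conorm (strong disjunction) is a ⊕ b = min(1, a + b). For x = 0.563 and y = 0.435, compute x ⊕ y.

0.998

x ⊕ y = min(1, 0.563 + 0.435) = min(1, 0.998) = 0.998
For comparison, the Gödel t-conorm max(a, b) would give 0.563.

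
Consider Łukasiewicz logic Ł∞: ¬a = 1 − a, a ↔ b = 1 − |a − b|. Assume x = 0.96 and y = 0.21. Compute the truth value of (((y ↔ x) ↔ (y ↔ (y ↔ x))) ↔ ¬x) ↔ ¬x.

0.29

y ↔ x = 1 − |0.21 − 0.96| = 1 − 0.75 = 0.25
y ↔ (y ↔ x) = 1 − |0.21 − 0.25| = 1 − 0.04 = 0.96
(y ↔ x) ↔ (y ↔ (y ↔ x)) = 1 − |0.25 − 0.96| = 1 − 0.71 = 0.29
¬x = 1 − 0.96 = 0.04
((y ↔ x) ↔ (y ↔ (y ↔ x))) ↔ ¬x = 1 − |0.29 − 0.04| = 1 − 0.25 = 0.75
(((y ↔ x) ↔ (y ↔ (y ↔ x))) ↔ ¬x) ↔ ¬x = 1 − |0.75 − 0.04| = 1 − 0.71 = 0.29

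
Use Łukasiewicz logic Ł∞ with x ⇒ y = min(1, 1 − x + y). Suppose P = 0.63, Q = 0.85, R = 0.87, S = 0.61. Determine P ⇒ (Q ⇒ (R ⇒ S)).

1.00

R ⇒ S = min(1, 1 − 0.87 + 0.61) = min(1, 0.74) = 0.74
Q ⇒ (R ⇒ S) = min(1, 1 − 0.85 + 0.74) = min(1, 0.89) = 0.89
P ⇒ (Q ⇒ (R ⇒ S)) = min(1, 1 − 0.63 + 0.89) = min(1, 1.26) = 1.00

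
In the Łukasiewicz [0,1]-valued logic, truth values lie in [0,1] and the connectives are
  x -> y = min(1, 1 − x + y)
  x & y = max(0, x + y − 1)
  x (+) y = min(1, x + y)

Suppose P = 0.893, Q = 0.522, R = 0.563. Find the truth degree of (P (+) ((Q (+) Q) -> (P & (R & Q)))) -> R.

0.670

Q (+) Q = min(1, 0.522 + 0.522) = min(1, 1.044) = 1.000
R & Q = max(0, 0.563 + 0.522 − 1) = max(0, 0.085) = 0.085
P & (R & Q) = max(0, 0.893 + 0.085 − 1) = max(0, -0.022) = 0.000
(Q (+) Q) -> (P & (R & Q)) = min(1, 1 − 1.000 + 0.000) = min(1, 0.000) = 0.000
P (+) ((Q (+) Q) -> (P & (R & Q))) = min(1, 0.893 + 0.000) = min(1, 0.893) = 0.893
(P (+) ((Q (+) Q) -> (P & (R & Q)))) -> R = min(1, 1 − 0.893 + 0.563) = min(1, 0.670) = 0.670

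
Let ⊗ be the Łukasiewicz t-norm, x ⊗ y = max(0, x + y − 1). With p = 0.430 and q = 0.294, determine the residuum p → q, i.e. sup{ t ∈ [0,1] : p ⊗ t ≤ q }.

0.864

The residuum of the Łukasiewicz t-norm gives the supremum: min(1, 1 − 0.430 + 0.294).
1 − 0.430 + 0.294 = 0.864, so t = min(1, 0.864) = 0.864.
Check: 0.430 ⊗ 0.864 = max(0, 0.294) = 0.294 ≤ 0.294.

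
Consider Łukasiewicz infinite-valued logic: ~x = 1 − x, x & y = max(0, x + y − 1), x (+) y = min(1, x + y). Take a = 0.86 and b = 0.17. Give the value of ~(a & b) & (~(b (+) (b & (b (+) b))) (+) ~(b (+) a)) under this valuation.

a & b = max(0, 0.86 + 0.17 − 1) = max(0, 0.03) = 0.03
~(a & b) = 1 − 0.03 = 0.97
b (+) b = min(1, 0.17 + 0.17) = min(1, 0.34) = 0.34
b & (b (+) b) = max(0, 0.17 + 0.34 − 1) = max(0, -0.49) = 0.00
b (+) (b & (b (+) b)) = min(1, 0.17 + 0.00) = min(1, 0.17) = 0.17
~(b (+) (b & (b (+) b))) = 1 − 0.17 = 0.83
b (+) a = min(1, 0.17 + 0.86) = min(1, 1.03) = 1.00
~(b (+) a) = 1 − 1.00 = 0.00
~(b (+) (b & (b (+) b))) (+) ~(b (+) a) = min(1, 0.83 + 0.00) = min(1, 0.83) = 0.83
~(a & b) & (~(b (+) (b & (b (+) b))) (+) ~(b (+) a)) = max(0, 0.97 + 0.83 − 1) = max(0, 0.80) = 0.80

0.80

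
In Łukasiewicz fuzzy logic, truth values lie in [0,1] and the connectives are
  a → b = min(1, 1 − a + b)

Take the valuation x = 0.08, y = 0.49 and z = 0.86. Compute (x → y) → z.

x → y = min(1, 1 − 0.08 + 0.49) = min(1, 1.41) = 1.00
(x → y) → z = min(1, 1 − 1.00 + 0.86) = min(1, 0.86) = 0.86

0.86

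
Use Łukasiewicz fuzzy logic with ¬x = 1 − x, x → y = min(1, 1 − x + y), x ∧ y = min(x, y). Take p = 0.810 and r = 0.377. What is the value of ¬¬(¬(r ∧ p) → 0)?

0.377

r ∧ p = min(0.377, 0.810) = 0.377
¬(r ∧ p) = 1 − 0.377 = 0.623
¬(r ∧ p) → 0 = min(1, 1 − 0.623 + 0.000) = min(1, 0.377) = 0.377
¬(¬(r ∧ p) → 0) = 1 − 0.377 = 0.623
¬¬(¬(r ∧ p) → 0) = 1 − 0.623 = 0.377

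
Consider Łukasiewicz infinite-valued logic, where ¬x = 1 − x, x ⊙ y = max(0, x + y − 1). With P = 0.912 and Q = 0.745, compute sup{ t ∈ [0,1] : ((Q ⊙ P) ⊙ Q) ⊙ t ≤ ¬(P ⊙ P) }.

Q ⊙ P = max(0, 0.745 + 0.912 − 1) = max(0, 0.657) = 0.657
(Q ⊙ P) ⊙ Q = max(0, 0.657 + 0.745 − 1) = max(0, 0.402) = 0.402
So the left factor is (Q ⊙ P) ⊙ Q = 0.402.
P ⊙ P = max(0, 0.912 + 0.912 − 1) = max(0, 0.824) = 0.824
¬(P ⊙ P) = 1 − 0.824 = 0.176
So the right-hand bound is ¬(P ⊙ P) = 0.176.
The residuum of the Łukasiewicz t-norm gives the supremum: min(1, 1 − 0.402 + 0.176).
1 − 0.402 + 0.176 = 0.774, so t = min(1, 0.774) = 0.774.
Check: 0.402 ⊙ 0.774 = max(0, 0.176) = 0.176 ≤ 0.176.

0.774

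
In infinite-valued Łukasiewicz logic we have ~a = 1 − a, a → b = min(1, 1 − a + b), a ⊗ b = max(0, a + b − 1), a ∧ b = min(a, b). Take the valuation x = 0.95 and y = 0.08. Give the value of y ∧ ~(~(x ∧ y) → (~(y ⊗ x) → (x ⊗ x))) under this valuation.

x ∧ y = min(0.95, 0.08) = 0.08
~(x ∧ y) = 1 − 0.08 = 0.92
y ⊗ x = max(0, 0.08 + 0.95 − 1) = max(0, 0.03) = 0.03
~(y ⊗ x) = 1 − 0.03 = 0.97
x ⊗ x = max(0, 0.95 + 0.95 − 1) = max(0, 0.90) = 0.90
~(y ⊗ x) → (x ⊗ x) = min(1, 1 − 0.97 + 0.90) = min(1, 0.93) = 0.93
~(x ∧ y) → (~(y ⊗ x) → (x ⊗ x)) = min(1, 1 − 0.92 + 0.93) = min(1, 1.01) = 1.00
~(~(x ∧ y) → (~(y ⊗ x) → (x ⊗ x))) = 1 − 1.00 = 0.00
y ∧ ~(~(x ∧ y) → (~(y ⊗ x) → (x ⊗ x))) = min(0.08, 0.00) = 0.00

0.00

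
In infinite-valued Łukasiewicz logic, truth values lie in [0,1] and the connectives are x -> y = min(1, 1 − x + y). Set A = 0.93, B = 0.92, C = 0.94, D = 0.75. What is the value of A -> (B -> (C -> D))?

0.96

C -> D = min(1, 1 − 0.94 + 0.75) = min(1, 0.81) = 0.81
B -> (C -> D) = min(1, 1 − 0.92 + 0.81) = min(1, 0.89) = 0.89
A -> (B -> (C -> D)) = min(1, 1 − 0.93 + 0.89) = min(1, 0.96) = 0.96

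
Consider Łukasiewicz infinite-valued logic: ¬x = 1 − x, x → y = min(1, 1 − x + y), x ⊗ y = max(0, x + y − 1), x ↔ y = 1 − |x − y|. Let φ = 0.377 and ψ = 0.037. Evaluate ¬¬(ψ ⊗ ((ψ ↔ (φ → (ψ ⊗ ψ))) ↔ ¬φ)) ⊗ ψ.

ψ ⊗ ψ = max(0, 0.037 + 0.037 − 1) = max(0, -0.926) = 0.000
φ → (ψ ⊗ ψ) = min(1, 1 − 0.377 + 0.000) = min(1, 0.623) = 0.623
ψ ↔ (φ → (ψ ⊗ ψ)) = 1 − |0.037 − 0.623| = 1 − 0.586 = 0.414
¬φ = 1 − 0.377 = 0.623
(ψ ↔ (φ → (ψ ⊗ ψ))) ↔ ¬φ = 1 − |0.414 − 0.623| = 1 − 0.209 = 0.791
ψ ⊗ ((ψ ↔ (φ → (ψ ⊗ ψ))) ↔ ¬φ) = max(0, 0.037 + 0.791 − 1) = max(0, -0.172) = 0.000
¬(ψ ⊗ ((ψ ↔ (φ → (ψ ⊗ ψ))) ↔ ¬φ)) = 1 − 0.000 = 1.000
¬¬(ψ ⊗ ((ψ ↔ (φ → (ψ ⊗ ψ))) ↔ ¬φ)) = 1 − 1.000 = 0.000
¬¬(ψ ⊗ ((ψ ↔ (φ → (ψ ⊗ ψ))) ↔ ¬φ)) ⊗ ψ = max(0, 0.000 + 0.037 − 1) = max(0, -0.963) = 0.000

0.000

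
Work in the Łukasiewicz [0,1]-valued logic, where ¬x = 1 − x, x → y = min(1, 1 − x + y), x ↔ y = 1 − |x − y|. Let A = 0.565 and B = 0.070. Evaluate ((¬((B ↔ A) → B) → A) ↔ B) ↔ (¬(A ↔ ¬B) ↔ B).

B ↔ A = 1 − |0.070 − 0.565| = 1 − 0.495 = 0.505
(B ↔ A) → B = min(1, 1 − 0.505 + 0.070) = min(1, 0.565) = 0.565
¬((B ↔ A) → B) = 1 − 0.565 = 0.435
¬((B ↔ A) → B) → A = min(1, 1 − 0.435 + 0.565) = min(1, 1.130) = 1.000
(¬((B ↔ A) → B) → A) ↔ B = 1 − |1.000 − 0.070| = 1 − 0.930 = 0.070
¬B = 1 − 0.070 = 0.930
A ↔ ¬B = 1 − |0.565 − 0.930| = 1 − 0.365 = 0.635
¬(A ↔ ¬B) = 1 − 0.635 = 0.365
¬(A ↔ ¬B) ↔ B = 1 − |0.365 − 0.070| = 1 − 0.295 = 0.705
((¬((B ↔ A) → B) → A) ↔ B) ↔ (¬(A ↔ ¬B) ↔ B) = 1 − |0.070 − 0.705| = 1 − 0.635 = 0.365

0.365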